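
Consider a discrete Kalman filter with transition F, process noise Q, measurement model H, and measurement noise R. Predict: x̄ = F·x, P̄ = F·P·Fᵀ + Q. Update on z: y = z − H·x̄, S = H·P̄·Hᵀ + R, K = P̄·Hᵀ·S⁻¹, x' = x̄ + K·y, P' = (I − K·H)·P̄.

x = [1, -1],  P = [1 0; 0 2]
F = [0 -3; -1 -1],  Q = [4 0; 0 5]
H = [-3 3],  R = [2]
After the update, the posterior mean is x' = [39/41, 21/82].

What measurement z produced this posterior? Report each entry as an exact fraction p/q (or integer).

z = [-2]

x̄ = F·x = [3, 0]
P̄ = F·P·Fᵀ + Q = [22 6; 6 8]
S = H·P̄·Hᵀ + R = [164]
K = P̄·Hᵀ·S⁻¹ = [-12/41; 3/82]
x' − x̄ = [-84/41, 21/82] = K·y
y = (KᵀK)⁻¹·Kᵀ·(x' − x̄) = [7]
z = y + H·x̄ = [7] + [-9] = [-2]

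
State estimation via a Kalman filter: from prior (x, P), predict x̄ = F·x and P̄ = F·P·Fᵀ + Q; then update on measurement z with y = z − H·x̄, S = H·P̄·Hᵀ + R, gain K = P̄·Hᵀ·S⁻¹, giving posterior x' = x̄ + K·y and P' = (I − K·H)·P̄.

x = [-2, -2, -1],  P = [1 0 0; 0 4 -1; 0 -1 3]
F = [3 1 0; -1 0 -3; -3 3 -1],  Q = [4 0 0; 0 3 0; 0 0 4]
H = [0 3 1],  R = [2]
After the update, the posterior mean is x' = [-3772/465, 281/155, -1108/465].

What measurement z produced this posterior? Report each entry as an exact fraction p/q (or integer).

z = [3]

x̄ = F·x = [-8, 5, 1]
P̄ = F·P·Fᵀ + Q = [17 0 4; 0 31 21; 4 21 58]
S = H·P̄·Hᵀ + R = [465]
K = P̄·Hᵀ·S⁻¹ = [4/465; 38/155; 121/465]
x' − x̄ = [-52/465, -494/155, -1573/465] = K·y
y = (KᵀK)⁻¹·Kᵀ·(x' − x̄) = [-13]
z = y + H·x̄ = [-13] + [16] = [3]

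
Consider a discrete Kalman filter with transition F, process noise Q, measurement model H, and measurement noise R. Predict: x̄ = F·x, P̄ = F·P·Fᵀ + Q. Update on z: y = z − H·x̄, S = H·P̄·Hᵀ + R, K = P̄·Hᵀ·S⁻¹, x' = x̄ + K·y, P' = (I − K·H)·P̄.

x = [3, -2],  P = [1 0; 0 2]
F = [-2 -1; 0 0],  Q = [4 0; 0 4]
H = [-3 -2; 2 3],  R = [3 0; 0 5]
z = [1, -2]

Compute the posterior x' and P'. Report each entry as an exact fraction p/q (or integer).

x' = [-98/197, -16/197]
P' = [2030/1773 -640/591; -640/591 260/197]

x̄ = F·x = [-4, 0]
P̄ = F·P·Fᵀ + Q = [10 0; 0 4]
y = z − H·x̄ = [-11, 6]
S = H·P̄·Hᵀ + R = [109 -84; -84 81]
K = P̄·Hᵀ·S⁻¹ = [-250/591 -340/1773; 40/197 212/591]
x' = x̄ + K·y = [-98/197, -16/197]
P' = (I − K·H)·P̄ = [2030/1773 -640/591; -640/591 260/197]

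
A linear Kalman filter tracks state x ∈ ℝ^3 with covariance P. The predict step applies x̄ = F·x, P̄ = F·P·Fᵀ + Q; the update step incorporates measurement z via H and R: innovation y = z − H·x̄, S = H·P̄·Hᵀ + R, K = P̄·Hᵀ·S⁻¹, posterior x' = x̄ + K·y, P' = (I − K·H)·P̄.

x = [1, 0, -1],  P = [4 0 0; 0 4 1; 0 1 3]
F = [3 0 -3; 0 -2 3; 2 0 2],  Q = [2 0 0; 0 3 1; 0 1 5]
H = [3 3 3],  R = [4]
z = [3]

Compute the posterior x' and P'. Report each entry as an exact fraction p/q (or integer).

x̄ = F·x = [6, -3, 0]
P̄ = F·P·Fᵀ + Q = [65 -21 6; -21 34 15; 6 15 33]
y = z − H·x̄ = [-6]
S = H·P̄·Hᵀ + R = [1192]
K = P̄·Hᵀ·S⁻¹ = [75/596; 21/298; 81/596]
x' = x̄ + K·y = [1563/298, -510/149, -243/298]
P' = (I − K·H)·P̄ = [13745/298 -4704/149 -4287/298; -4704/149 4184/149 534/149; -4287/298 534/149 3273/298]

x' = [1563/298, -510/149, -243/298]
P' = [13745/298 -4704/149 -4287/298; -4704/149 4184/149 534/149; -4287/298 534/149 3273/298]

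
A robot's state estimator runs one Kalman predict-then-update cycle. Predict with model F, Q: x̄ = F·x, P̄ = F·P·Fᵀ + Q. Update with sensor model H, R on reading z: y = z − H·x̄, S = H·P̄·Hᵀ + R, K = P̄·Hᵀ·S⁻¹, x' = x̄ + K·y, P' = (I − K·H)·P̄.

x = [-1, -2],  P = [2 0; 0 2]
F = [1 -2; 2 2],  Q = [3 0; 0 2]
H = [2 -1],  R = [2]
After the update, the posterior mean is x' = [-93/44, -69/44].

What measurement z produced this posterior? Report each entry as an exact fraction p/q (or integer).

x̄ = F·x = [3, -6]
P̄ = F·P·Fᵀ + Q = [13 -4; -4 18]
S = H·P̄·Hᵀ + R = [88]
K = P̄·Hᵀ·S⁻¹ = [15/44; -13/44]
x' − x̄ = [-225/44, 195/44] = K·y
y = (KᵀK)⁻¹·Kᵀ·(x' − x̄) = [-15]
z = y + H·x̄ = [-15] + [12] = [-3]

z = [-3]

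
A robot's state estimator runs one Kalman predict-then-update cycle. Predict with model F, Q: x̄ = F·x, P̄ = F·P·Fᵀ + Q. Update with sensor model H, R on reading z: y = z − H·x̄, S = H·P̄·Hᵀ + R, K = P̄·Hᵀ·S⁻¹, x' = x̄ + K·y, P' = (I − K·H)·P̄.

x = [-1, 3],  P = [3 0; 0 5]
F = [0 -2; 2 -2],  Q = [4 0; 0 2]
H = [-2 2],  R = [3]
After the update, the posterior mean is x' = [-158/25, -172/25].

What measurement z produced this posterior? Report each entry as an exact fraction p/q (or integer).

z = [-1]

x̄ = F·x = [-6, -8]
P̄ = F·P·Fᵀ + Q = [24 20; 20 34]
S = H·P̄·Hᵀ + R = [75]
K = P̄·Hᵀ·S⁻¹ = [-8/75; 28/75]
x' − x̄ = [-8/25, 28/25] = K·y
y = (KᵀK)⁻¹·Kᵀ·(x' − x̄) = [3]
z = y + H·x̄ = [3] + [-4] = [-1]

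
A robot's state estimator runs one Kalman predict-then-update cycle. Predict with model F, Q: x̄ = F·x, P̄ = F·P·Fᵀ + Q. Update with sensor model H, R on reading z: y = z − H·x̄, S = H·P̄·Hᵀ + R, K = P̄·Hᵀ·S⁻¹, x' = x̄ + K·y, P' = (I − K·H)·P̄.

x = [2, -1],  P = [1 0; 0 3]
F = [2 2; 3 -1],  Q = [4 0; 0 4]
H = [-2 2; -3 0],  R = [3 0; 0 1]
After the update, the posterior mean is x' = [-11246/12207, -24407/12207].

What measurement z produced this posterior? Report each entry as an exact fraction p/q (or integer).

z = [-3, 3]

x̄ = F·x = [2, 7]
P̄ = F·P·Fᵀ + Q = [20 0; 0 16]
S = H·P̄·Hᵀ + R = [147 120; 120 181]
K = P̄·Hᵀ·S⁻¹ = [-40/12207 -1340/4069; 5792/12207 -1280/4069]
x' − x̄ = [-35660/12207, -109856/12207] = K·y
y = (KᵀK)⁻¹·Kᵀ·(x' − x̄) = [-13, 9]
z = y + H·x̄ = [-13, 9] + [10, -6] = [-3, 3]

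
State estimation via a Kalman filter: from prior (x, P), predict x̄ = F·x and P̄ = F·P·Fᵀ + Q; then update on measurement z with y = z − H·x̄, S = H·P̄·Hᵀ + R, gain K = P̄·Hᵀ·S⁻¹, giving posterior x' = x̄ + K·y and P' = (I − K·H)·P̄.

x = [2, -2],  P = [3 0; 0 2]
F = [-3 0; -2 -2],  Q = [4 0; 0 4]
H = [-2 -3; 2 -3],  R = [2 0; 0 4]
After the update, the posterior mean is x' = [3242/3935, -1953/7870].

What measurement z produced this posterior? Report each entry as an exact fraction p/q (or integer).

z = [-1, 3]

x̄ = F·x = [-6, 0]
P̄ = F·P·Fᵀ + Q = [31 18; 18 24]
S = H·P̄·Hᵀ + R = [558 92; 92 128]
K = P̄·Hᵀ·S⁻¹ = [-974/3935 946/3935; -657/3935 -1269/7870]
x' − x̄ = [26852/3935, -1953/7870] = K·y
y = (KᵀK)⁻¹·Kᵀ·(x' − x̄) = [-13, 15]
z = y + H·x̄ = [-13, 15] + [12, -12] = [-1, 3]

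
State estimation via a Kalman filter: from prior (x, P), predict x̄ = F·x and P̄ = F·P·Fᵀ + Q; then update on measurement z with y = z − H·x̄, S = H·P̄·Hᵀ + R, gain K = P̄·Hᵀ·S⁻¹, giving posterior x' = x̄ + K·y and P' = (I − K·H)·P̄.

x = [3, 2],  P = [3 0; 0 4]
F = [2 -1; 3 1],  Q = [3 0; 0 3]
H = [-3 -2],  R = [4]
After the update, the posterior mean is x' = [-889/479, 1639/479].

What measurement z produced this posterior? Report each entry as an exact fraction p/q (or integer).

z = [-1]

x̄ = F·x = [4, 11]
P̄ = F·P·Fᵀ + Q = [19 14; 14 34]
S = H·P̄·Hᵀ + R = [479]
K = P̄·Hᵀ·S⁻¹ = [-85/479; -110/479]
x' − x̄ = [-2805/479, -3630/479] = K·y
y = (KᵀK)⁻¹·Kᵀ·(x' − x̄) = [33]
z = y + H·x̄ = [33] + [-34] = [-1]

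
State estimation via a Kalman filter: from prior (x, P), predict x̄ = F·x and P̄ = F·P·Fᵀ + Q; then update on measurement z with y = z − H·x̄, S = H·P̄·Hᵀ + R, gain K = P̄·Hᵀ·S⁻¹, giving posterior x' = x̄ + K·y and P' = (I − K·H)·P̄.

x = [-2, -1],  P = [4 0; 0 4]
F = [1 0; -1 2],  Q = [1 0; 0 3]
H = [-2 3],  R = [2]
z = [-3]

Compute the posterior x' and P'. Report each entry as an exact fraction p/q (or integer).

x' = [-400/277, -539/277]
P' = [901/277 586/277; 586/277 442/277]

x̄ = F·x = [-2, 0]
P̄ = F·P·Fᵀ + Q = [5 -4; -4 23]
y = z − H·x̄ = [-7]
S = H·P̄·Hᵀ + R = [277]
K = P̄·Hᵀ·S⁻¹ = [-22/277; 77/277]
x' = x̄ + K·y = [-400/277, -539/277]
P' = (I − K·H)·P̄ = [901/277 586/277; 586/277 442/277]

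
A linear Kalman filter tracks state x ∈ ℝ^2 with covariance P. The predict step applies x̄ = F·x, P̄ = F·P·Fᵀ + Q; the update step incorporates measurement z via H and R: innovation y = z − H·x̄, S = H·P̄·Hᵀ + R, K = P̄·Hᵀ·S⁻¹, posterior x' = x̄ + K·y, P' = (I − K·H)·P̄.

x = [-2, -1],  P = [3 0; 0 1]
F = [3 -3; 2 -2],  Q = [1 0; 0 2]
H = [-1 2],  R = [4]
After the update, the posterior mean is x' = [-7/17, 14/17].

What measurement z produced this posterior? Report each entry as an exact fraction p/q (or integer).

x̄ = F·x = [-3, -2]
P̄ = F·P·Fᵀ + Q = [37 24; 24 18]
S = H·P̄·Hᵀ + R = [17]
K = P̄·Hᵀ·S⁻¹ = [11/17; 12/17]
x' − x̄ = [44/17, 48/17] = K·y
y = (KᵀK)⁻¹·Kᵀ·(x' − x̄) = [4]
z = y + H·x̄ = [4] + [-1] = [3]

z = [3]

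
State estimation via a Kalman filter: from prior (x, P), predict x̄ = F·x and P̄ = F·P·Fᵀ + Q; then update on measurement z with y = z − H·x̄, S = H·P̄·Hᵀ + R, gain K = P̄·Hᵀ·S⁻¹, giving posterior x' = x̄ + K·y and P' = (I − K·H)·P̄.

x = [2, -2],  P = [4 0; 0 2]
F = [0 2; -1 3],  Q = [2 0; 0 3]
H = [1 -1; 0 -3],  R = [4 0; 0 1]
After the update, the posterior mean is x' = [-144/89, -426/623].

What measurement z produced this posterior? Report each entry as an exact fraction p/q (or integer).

z = [-2, 2]

x̄ = F·x = [-4, -8]
P̄ = F·P·Fᵀ + Q = [10 12; 12 25]
S = H·P̄·Hᵀ + R = [15 39; 39 226]
K = P̄·Hᵀ·S⁻¹ = [136/267 -22/89; -13/1869 -206/623]
x' − x̄ = [212/89, 4558/623] = K·y
y = (KᵀK)⁻¹·Kᵀ·(x' − x̄) = [-6, -22]
z = y + H·x̄ = [-6, -22] + [4, 24] = [-2, 2]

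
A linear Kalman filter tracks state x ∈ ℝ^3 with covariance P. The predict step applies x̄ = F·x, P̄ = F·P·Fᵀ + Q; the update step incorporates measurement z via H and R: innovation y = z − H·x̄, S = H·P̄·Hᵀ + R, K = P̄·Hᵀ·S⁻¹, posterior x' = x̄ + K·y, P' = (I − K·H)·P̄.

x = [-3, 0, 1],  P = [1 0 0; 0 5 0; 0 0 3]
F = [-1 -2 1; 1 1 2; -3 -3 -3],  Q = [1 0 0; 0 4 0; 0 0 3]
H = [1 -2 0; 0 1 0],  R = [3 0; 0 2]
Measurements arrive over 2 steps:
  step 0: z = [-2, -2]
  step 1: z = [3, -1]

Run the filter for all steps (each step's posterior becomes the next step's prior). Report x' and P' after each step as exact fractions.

step 0: x̄ = F·x = [4, -1, 6]
step 0: P̄ = F·P·Fᵀ + Q = [25 -5 24; -5 22 -36; 24 -36 84]
step 0: y = z − H·x̄ = [-8, -1]
step 0: S = H·P̄·Hᵀ + R = [136 -49; -49 24]
step 0: K = P̄·Hᵀ·S⁻¹ = [595/863 1035/863; -98/863 591/863; 540/863 -192/863]
step 0: x' = x̄ + K·y = [-2343/863, -670/863, 1050/863]
step 0: P' = (I − K·H)·P̄ = [5925/863 2070/863 852/863; 2070/863 1182/863 -384/863; 852/863 -384/863 13740/863]
step 1: x̄ = F·x = [4733/863, -913/863, 5889/863]
step 1: P̄ = F·P·Fᵀ + Q = [33368/863 13281/863 1125/863; 13281/863 71531/863 -120393/863; 1125/863 -120393/863 235896/863]
step 1: y = z − H·x̄ = [-3970/863, 50/863]
step 1: S = H·P̄·Hᵀ + R = [268957/863 -129781/863; -129781/863 73257/863]
step 1: K = P̄·Hᵀ·S⁻¹ = [2574981/3313876 5162581/3313876; -129781/1656938 1387981/1656938; 1214919/1656938 -570735/1656938]
step 1: x' = x̄ + K·y = [1657019/828469, -537749/828469, 2842377/828469]
step 1: P' = (I − K·H)·P̄ = [28375267/3313876 5162581/1656938 1361817/1656938; 5162581/1656938 1387981/828469 -570735/828469; 1361817/1656938 -570735/828469 16367484/828469]

step 0: x' = [-2343/863, -670/863, 1050/863], P' = [5925/863 2070/863 852/863; 2070/863 1182/863 -384/863; 852/863 -384/863 13740/863]
step 1: x' = [1657019/828469, -537749/828469, 2842377/828469], P' = [28375267/3313876 5162581/1656938 1361817/1656938; 5162581/1656938 1387981/828469 -570735/828469; 1361817/1656938 -570735/828469 16367484/828469]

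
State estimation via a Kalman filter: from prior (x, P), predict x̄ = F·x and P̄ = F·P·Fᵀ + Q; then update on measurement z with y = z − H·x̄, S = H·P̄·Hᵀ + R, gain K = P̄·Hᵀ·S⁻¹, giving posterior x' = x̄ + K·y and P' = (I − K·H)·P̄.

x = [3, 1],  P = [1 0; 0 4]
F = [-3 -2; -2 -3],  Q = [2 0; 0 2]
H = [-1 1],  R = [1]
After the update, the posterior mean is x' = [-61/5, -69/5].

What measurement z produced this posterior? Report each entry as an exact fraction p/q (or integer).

z = [-2]

x̄ = F·x = [-11, -9]
P̄ = F·P·Fᵀ + Q = [27 30; 30 42]
S = H·P̄·Hᵀ + R = [10]
K = P̄·Hᵀ·S⁻¹ = [3/10; 6/5]
x' − x̄ = [-6/5, -24/5] = K·y
y = (KᵀK)⁻¹·Kᵀ·(x' − x̄) = [-4]
z = y + H·x̄ = [-4] + [2] = [-2]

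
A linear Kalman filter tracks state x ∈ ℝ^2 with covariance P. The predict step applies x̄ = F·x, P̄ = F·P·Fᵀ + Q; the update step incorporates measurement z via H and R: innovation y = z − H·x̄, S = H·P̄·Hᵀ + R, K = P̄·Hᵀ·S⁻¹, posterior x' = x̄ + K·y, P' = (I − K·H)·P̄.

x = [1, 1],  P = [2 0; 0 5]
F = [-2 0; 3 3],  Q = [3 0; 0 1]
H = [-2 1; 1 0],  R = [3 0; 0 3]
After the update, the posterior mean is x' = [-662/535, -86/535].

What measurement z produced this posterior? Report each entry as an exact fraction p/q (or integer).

x̄ = F·x = [-2, 6]
P̄ = F·P·Fᵀ + Q = [11 -12; -12 64]
S = H·P̄·Hᵀ + R = [159 -34; -34 14]
K = P̄·Hᵀ·S⁻¹ = [-51/535 593/1070; 412/535 542/535]
x' − x̄ = [408/535, -3296/535] = K·y
y = (KᵀK)⁻¹·Kᵀ·(x' − x̄) = [-8, 0]
z = y + H·x̄ = [-8, 0] + [10, -2] = [2, -2]

z = [2, -2]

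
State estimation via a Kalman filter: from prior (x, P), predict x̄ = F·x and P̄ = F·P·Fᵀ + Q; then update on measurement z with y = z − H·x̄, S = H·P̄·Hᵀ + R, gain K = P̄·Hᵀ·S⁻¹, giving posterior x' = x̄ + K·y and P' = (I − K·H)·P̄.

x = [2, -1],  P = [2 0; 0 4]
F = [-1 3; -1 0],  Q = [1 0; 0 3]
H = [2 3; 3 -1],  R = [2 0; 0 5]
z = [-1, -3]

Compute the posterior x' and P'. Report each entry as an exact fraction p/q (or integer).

x̄ = F·x = [-5, -2]
P̄ = F·P·Fᵀ + Q = [39 2; 2 5]
y = z − H·x̄ = [15, 10]
S = H·P̄·Hᵀ + R = [227 233; 233 349]
K = P̄·Hᵀ·S⁻¹ = [2521/24934 6533/24934; 457/1781 -300/1781]
x' = x̄ + K·y = [-3075/3562, 293/1781]
P' = (I − K·H)·P̄ = [9367/24934 -326/1781; -326/1781 522/1781]

x' = [-3075/3562, 293/1781]
P' = [9367/24934 -326/1781; -326/1781 522/1781]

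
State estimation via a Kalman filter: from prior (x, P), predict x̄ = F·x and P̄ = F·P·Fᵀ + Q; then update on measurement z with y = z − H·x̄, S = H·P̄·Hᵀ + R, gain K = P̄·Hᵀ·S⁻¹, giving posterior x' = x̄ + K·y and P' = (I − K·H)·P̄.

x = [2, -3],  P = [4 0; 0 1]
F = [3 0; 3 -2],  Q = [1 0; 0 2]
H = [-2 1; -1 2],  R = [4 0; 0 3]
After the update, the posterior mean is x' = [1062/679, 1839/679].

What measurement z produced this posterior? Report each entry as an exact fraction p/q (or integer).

z = [-1, 3]

x̄ = F·x = [6, 12]
P̄ = F·P·Fᵀ + Q = [37 36; 36 42]
S = H·P̄·Hᵀ + R = [50 -22; -22 64]
K = P̄·Hᵀ·S⁻¹ = [-831/1358 457/1358; -216/679 435/679]
x' − x̄ = [-3012/679, -6309/679] = K·y
y = (KᵀK)⁻¹·Kᵀ·(x' − x̄) = [-1, -15]
z = y + H·x̄ = [-1, -15] + [0, 18] = [-1, 3]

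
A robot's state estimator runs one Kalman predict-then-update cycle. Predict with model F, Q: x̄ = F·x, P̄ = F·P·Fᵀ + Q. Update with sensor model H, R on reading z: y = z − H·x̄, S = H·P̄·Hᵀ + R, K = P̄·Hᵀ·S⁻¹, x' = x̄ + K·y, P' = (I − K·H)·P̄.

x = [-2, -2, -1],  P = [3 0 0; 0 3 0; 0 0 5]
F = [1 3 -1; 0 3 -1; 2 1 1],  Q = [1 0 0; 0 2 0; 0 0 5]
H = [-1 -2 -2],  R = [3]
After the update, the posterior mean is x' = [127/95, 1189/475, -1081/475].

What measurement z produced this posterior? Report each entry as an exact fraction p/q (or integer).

x̄ = F·x = [-7, -5, -7]
P̄ = F·P·Fᵀ + Q = [36 32 10; 32 34 4; 10 4 25]
S = H·P̄·Hᵀ + R = [475]
K = P̄·Hᵀ·S⁻¹ = [-24/95; -108/475; -68/475]
x' − x̄ = [792/95, 3564/475, 2244/475] = K·y
y = (KᵀK)⁻¹·Kᵀ·(x' − x̄) = [-33]
z = y + H·x̄ = [-33] + [31] = [-2]

z = [-2]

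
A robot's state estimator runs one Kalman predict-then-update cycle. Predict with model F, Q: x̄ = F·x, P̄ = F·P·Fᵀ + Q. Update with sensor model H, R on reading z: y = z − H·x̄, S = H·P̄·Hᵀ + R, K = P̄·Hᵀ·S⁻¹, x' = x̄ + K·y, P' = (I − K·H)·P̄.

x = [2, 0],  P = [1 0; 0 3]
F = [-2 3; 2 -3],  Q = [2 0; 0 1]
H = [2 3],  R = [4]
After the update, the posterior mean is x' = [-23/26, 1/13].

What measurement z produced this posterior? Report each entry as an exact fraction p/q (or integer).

z = [-2]

x̄ = F·x = [-4, 4]
P̄ = F·P·Fᵀ + Q = [33 -31; -31 32]
S = H·P̄·Hᵀ + R = [52]
K = P̄·Hᵀ·S⁻¹ = [-27/52; 17/26]
x' − x̄ = [81/26, -51/13] = K·y
y = (KᵀK)⁻¹·Kᵀ·(x' − x̄) = [-6]
z = y + H·x̄ = [-6] + [4] = [-2]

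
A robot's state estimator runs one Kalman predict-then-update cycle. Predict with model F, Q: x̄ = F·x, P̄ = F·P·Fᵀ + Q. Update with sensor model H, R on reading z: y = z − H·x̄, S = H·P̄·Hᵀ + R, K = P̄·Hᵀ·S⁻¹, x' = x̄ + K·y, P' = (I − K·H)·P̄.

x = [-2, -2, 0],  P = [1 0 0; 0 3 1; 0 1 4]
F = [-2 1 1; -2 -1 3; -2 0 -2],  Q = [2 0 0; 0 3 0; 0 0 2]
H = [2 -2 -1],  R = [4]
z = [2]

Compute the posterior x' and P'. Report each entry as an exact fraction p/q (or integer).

x̄ = F·x = [2, 6, 4]
P̄ = F·P·Fᵀ + Q = [15 15 -6; 15 40 -18; -6 -18 22]
y = z − H·x̄ = [14]
S = H·P̄·Hᵀ + R = [78]
K = P̄·Hᵀ·S⁻¹ = [1/13; -16/39; 1/39]
x' = x̄ + K·y = [40/13, 10/39, 170/39]
P' = (I − K·H)·P̄ = [189/13 227/13 -80/13; 227/13 1048/39 -670/39; -80/13 -670/39 856/39]

x' = [40/13, 10/39, 170/39]
P' = [189/13 227/13 -80/13; 227/13 1048/39 -670/39; -80/13 -670/39 856/39]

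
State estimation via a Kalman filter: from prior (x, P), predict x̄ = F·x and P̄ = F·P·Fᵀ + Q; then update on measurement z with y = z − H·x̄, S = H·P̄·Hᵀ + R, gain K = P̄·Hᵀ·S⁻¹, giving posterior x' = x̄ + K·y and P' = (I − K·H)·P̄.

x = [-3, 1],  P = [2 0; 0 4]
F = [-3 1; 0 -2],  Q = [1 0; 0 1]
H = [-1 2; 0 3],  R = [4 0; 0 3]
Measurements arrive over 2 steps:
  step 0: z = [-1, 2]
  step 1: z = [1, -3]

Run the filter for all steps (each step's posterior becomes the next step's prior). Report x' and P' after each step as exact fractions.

step 0: x' = [1209/328, 541/656], P' = [1331/328 311/656; 311/656 395/1312]
step 1: x' = [-146709/36932, -11979/10552], P' = [424127/92330 14349/26380; 14349/26380 15161/52760]

step 0: x̄ = F·x = [10, -2]
step 0: P̄ = F·P·Fᵀ + Q = [23 -8; -8 17]
step 0: y = z − H·x̄ = [13, 8]
step 0: S = H·P̄·Hᵀ + R = [127 126; 126 156]
step 0: K = P̄·Hᵀ·S⁻¹ = [-255/328 311/656; 21/656 395/1312]
step 0: x' = x̄ + K·y = [1209/328, 541/656]
step 0: P' = (I − K·H)·P̄ = [1331/328 311/656; 311/656 395/1312]
step 1: x̄ = F·x = [-6713/656, -541/328]
step 1: P̄ = F·P·Fᵀ + Q = [45891/1312 1471/656; 1471/656 723/328]
step 1: y = z − H·x̄ = [-3893/656, 639/328]
step 1: S = H·P̄·Hᵀ + R = [50939/1312 4263/656; 4263/656 7491/328]
step 1: K = P̄·Hᵀ·S⁻¹ = [-80921/92330 14349/26380; 203/26380 15161/52760]
step 1: x' = x̄ + K·y = [-146709/36932, -11979/10552]
step 1: P' = (I − K·H)·P̄ = [424127/92330 14349/26380; 14349/26380 15161/52760]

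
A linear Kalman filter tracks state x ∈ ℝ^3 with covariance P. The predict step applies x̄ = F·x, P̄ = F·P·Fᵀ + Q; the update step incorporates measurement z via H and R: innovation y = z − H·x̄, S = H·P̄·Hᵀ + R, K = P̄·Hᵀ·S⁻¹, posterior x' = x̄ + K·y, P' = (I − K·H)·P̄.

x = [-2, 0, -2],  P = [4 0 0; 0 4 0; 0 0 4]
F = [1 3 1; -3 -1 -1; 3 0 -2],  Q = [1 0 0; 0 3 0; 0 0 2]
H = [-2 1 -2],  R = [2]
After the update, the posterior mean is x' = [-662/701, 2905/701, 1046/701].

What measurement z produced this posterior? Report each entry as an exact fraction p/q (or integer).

z = [3]

x̄ = F·x = [-4, 8, -2]
P̄ = F·P·Fᵀ + Q = [45 -28 4; -28 47 -28; 4 -28 54]
S = H·P̄·Hᵀ + R = [701]
K = P̄·Hᵀ·S⁻¹ = [-126/701; 159/701; -144/701]
x' − x̄ = [2142/701, -2703/701, 2448/701] = K·y
y = (KᵀK)⁻¹·Kᵀ·(x' − x̄) = [-17]
z = y + H·x̄ = [-17] + [20] = [3]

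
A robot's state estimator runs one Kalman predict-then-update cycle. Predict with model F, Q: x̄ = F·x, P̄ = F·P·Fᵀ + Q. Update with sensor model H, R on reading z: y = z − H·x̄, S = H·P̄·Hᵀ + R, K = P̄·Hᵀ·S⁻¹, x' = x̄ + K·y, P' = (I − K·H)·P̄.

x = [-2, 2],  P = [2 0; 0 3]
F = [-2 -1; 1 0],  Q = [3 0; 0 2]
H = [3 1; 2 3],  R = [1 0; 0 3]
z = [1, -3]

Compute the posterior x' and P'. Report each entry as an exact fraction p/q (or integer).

x' = [684/775, -3742/2325]
P' = [174/775 -204/775; -204/775 1252/2325]

x̄ = F·x = [2, -2]
P̄ = F·P·Fᵀ + Q = [14 -4; -4 4]
y = z − H·x̄ = [-3, -1]
S = H·P̄·Hᵀ + R = [107 52; 52 47]
K = P̄·Hᵀ·S⁻¹ = [318/775 -88/775; -584/2325 844/2325]
x' = x̄ + K·y = [684/775, -3742/2325]
P' = (I − K·H)·P̄ = [174/775 -204/775; -204/775 1252/2325]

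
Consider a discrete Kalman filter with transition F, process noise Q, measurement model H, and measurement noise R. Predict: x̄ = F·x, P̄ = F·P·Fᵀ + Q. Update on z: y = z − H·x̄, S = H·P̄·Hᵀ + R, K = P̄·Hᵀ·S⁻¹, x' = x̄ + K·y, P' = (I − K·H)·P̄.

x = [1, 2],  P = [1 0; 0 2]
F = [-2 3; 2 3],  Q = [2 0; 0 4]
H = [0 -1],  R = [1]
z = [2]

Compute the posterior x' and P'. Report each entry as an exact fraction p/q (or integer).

x' = [-32/27, -44/27]
P' = [452/27 14/27; 14/27 26/27]

x̄ = F·x = [4, 8]
P̄ = F·P·Fᵀ + Q = [24 14; 14 26]
y = z − H·x̄ = [10]
S = H·P̄·Hᵀ + R = [27]
K = P̄·Hᵀ·S⁻¹ = [-14/27; -26/27]
x' = x̄ + K·y = [-32/27, -44/27]
P' = (I − K·H)·P̄ = [452/27 14/27; 14/27 26/27]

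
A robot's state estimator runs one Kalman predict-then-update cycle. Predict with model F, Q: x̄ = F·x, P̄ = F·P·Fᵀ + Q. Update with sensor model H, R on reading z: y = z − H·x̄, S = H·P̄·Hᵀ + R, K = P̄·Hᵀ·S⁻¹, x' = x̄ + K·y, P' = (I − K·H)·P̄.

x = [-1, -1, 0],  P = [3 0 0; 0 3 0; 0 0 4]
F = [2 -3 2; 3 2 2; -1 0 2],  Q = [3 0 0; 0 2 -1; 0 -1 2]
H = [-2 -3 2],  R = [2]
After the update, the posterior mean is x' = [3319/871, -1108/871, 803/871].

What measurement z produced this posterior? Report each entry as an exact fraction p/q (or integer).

z = [-2]

x̄ = F·x = [1, -5, 1]
P̄ = F·P·Fᵀ + Q = [58 16 10; 16 57 6; 10 6 21]
S = H·P̄·Hᵀ + R = [871]
K = P̄·Hᵀ·S⁻¹ = [-144/871; -191/871; 4/871]
x' − x̄ = [2448/871, 3247/871, -68/871] = K·y
y = (KᵀK)⁻¹·Kᵀ·(x' − x̄) = [-17]
z = y + H·x̄ = [-17] + [15] = [-2]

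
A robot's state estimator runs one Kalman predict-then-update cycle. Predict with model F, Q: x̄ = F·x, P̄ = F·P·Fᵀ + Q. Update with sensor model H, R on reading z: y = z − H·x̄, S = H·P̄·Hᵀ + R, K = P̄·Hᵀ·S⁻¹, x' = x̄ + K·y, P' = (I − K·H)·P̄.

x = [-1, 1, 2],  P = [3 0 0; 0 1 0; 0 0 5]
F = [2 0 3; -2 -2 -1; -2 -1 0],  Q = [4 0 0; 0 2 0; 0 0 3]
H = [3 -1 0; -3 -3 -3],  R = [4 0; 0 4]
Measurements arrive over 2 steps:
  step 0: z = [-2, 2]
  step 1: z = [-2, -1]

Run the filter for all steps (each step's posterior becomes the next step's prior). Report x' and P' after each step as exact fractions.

step 0: x̄ = F·x = [4, -2, 1]
step 0: P̄ = F·P·Fᵀ + Q = [61 -27 -12; -27 23 14; -12 14 16]
step 0: y = z − H·x̄ = [-16, 11]
step 0: S = H·P̄·Hᵀ + R = [738 -168; -168 454]
step 0: K = P̄·Hᵀ·S⁻¹ = [7021/25569 -373/8523; -13064/76707 -3301/25569; -7943/76707 -4021/25569]
step 0: x' = x̄ + K·y = [-22369/25569, -53323/76707, 71102/76707]
step 0: P' = (I − K·H)·P̄ = [3815/8523 6251/25569 -16204/25569; 6251/25569 108515/76707 -114064/76707; -16204/25569 -114064/76707 178760/76707]
step 1: x̄ = F·x = [8788/8523, 18862/8523, 187537/76707]
step 1: P̄ = F·P·Fᵀ + Q = [18144/947 4008/947 51002/8523; 4008/947 4974/947 28400/8523; 51002/8523 28400/8523 550988/76707]
step 1: y = z − H·x̄ = [-24548/8523, 410818/25569]
step 1: S = H·P̄·Hᵀ + R = [148010/947 -641872/2841; -641872/2841 4536170/8523]
step 1: K = P̄·Hᵀ·S⁻¹ = [17958380/68479107 -1238519/22826369; -10067797/68479107 -3073685/22826369; -2416237/22826369 -9445727/68479107]
step 1: x' = x̄ + K·y = [-13604514/22826369, 10797140/22826369, 109602037/205437321]
step 1: P' = (I − K·H)·P̄ = [28367014/68479107 13267522/68479107 -12226820/22826369; 13267522/68479107 80073754/68479107 -27015512/22826369; -12226820/22826369 -27015512/22826369 390963896/205437321]

step 0: x' = [-22369/25569, -53323/76707, 71102/76707], P' = [3815/8523 6251/25569 -16204/25569; 6251/25569 108515/76707 -114064/76707; -16204/25569 -114064/76707 178760/76707]
step 1: x' = [-13604514/22826369, 10797140/22826369, 109602037/205437321], P' = [28367014/68479107 13267522/68479107 -12226820/22826369; 13267522/68479107 80073754/68479107 -27015512/22826369; -12226820/22826369 -27015512/22826369 390963896/205437321]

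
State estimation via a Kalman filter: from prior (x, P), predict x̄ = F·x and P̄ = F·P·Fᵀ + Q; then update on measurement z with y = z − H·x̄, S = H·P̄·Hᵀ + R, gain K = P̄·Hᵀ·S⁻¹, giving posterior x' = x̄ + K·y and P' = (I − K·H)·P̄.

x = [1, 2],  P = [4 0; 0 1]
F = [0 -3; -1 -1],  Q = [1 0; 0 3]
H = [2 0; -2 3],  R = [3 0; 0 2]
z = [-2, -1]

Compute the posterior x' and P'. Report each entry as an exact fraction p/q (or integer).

x' = [-1954/1435, -1797/1435]
P' = [1977/2870 648/1435; 648/1435 734/1435]

x̄ = F·x = [-6, -3]
P̄ = F·P·Fᵀ + Q = [10 3; 3 8]
y = z − H·x̄ = [10, -4]
S = H·P̄·Hᵀ + R = [43 -22; -22 78]
K = P̄·Hᵀ·S⁻¹ = [659/1435 -33/2870; 432/1435 453/1435]
x' = x̄ + K·y = [-1954/1435, -1797/1435]
P' = (I − K·H)·P̄ = [1977/2870 648/1435; 648/1435 734/1435]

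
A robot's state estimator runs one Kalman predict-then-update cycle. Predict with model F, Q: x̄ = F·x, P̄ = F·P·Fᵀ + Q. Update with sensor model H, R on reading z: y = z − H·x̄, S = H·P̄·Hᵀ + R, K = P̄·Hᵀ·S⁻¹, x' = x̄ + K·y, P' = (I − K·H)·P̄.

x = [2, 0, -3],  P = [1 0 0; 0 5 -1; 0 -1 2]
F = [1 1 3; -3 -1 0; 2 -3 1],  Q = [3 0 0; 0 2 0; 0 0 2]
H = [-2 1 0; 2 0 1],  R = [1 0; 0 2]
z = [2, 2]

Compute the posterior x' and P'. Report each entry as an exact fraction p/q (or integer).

x' = [-37186/10633, -53502/10633, 93040/10633]
P' = [18035/10633 32765/10633 -33748/10633; 32765/10633 69404/10633 -61058/10633; -33748/10633 -61058/10633 83634/10633]

x̄ = F·x = [-7, -6, 1]
P̄ = F·P·Fᵀ + Q = [21 -5 1; -5 16 10; 1 10 59]
y = z − H·x̄ = [-6, 15]
S = H·P̄·Hᵀ + R = [121 -86; -86 149]
K = P̄·Hᵀ·S⁻¹ = [-3305/10633 1161/10633; 3874/10633 2236/10633; 6438/10633 8069/10633]
x' = x̄ + K·y = [-37186/10633, -53502/10633, 93040/10633]
P' = (I − K·H)·P̄ = [18035/10633 32765/10633 -33748/10633; 32765/10633 69404/10633 -61058/10633; -33748/10633 -61058/10633 83634/10633]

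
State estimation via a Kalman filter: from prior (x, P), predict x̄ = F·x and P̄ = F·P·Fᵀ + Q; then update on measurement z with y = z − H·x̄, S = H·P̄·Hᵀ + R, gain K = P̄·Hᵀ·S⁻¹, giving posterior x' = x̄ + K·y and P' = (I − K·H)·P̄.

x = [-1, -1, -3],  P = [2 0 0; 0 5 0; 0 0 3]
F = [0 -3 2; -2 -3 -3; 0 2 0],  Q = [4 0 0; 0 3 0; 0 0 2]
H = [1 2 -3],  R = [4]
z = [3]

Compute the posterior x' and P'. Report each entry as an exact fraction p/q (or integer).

x̄ = F·x = [-3, 14, -2]
P̄ = F·P·Fᵀ + Q = [61 27 -30; 27 83 -30; -30 -30 22]
y = z − H·x̄ = [-28]
S = H·P̄·Hᵀ + R = [1243]
K = P̄·Hᵀ·S⁻¹ = [205/1243; 283/1243; -156/1243]
x' = x̄ + K·y = [-9469/1243, 9478/1243, 1882/1243]
P' = (I − K·H)·P̄ = [33798/1243 -24454/1243 -5310/1243; -24454/1243 23080/1243 6858/1243; -5310/1243 6858/1243 3010/1243]

x' = [-9469/1243, 9478/1243, 1882/1243]
P' = [33798/1243 -24454/1243 -5310/1243; -24454/1243 23080/1243 6858/1243; -5310/1243 6858/1243 3010/1243]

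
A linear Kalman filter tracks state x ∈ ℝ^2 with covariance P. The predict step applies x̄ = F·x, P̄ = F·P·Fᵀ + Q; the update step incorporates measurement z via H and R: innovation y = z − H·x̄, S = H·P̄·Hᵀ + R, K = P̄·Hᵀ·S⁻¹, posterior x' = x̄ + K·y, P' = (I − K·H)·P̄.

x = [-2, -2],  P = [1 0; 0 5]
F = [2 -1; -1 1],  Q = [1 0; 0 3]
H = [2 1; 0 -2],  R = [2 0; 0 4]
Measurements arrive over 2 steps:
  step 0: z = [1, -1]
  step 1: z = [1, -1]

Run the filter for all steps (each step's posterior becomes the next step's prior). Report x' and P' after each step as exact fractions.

step 0: x̄ = F·x = [-2, 0]
step 0: P̄ = F·P·Fᵀ + Q = [10 -7; -7 9]
step 0: y = z − H·x̄ = [5, -1]
step 0: S = H·P̄·Hᵀ + R = [23 10; 10 40]
step 0: K = P̄·Hᵀ·S⁻¹ = [19/41 48/205; -1/41 -91/205]
step 0: x' = x̄ + K·y = [17/205, 66/205]
step 0: P' = (I − K·H)·P̄ = [143/205 -96/205; -96/205 182/205]
step 1: x̄ = F·x = [-32/205, 49/205]
step 1: P̄ = F·P·Fᵀ + Q = [1343/205 -756/205; -756/205 1132/205]
step 1: y = z − H·x̄ = [44/41, -107/205]
step 1: S = H·P̄·Hᵀ + R = [778/41 152/41; 152/41 5348/205]
step 1: K = P̄·Hᵀ·S⁻¹ = [5593/12333 2692/12333; -190/12333 -5194/12333]
step 1: x' = x̄ + K·y = [2672/12333, 5455/12333]
step 1: P' = (I − K·H)·P̄ = [8285/12333 -5384/12333; -5384/12333 10388/12333]

step 0: x' = [17/205, 66/205], P' = [143/205 -96/205; -96/205 182/205]
step 1: x' = [2672/12333, 5455/12333], P' = [8285/12333 -5384/12333; -5384/12333 10388/12333]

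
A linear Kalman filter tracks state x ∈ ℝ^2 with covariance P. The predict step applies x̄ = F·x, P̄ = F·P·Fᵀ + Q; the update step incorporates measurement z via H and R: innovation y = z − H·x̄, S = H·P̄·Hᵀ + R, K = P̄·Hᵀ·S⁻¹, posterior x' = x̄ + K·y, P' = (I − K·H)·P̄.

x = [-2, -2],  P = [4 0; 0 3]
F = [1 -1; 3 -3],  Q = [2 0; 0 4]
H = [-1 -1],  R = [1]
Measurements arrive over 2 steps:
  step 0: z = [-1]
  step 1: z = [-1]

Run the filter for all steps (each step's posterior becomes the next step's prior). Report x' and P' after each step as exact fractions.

step 0: x' = [30/119, 88/119], P' = [171/119 -141/119; -141/119 229/119]
step 1: x' = [112/435, 62/87], P' = [16876/11745 -2782/2349; -2782/2349 4514/2349]

step 0: x̄ = F·x = [0, 0]
step 0: P̄ = F·P·Fᵀ + Q = [9 21; 21 67]
step 0: y = z − H·x̄ = [-1]
step 0: S = H·P̄·Hᵀ + R = [119]
step 0: K = P̄·Hᵀ·S⁻¹ = [-30/119; -88/119]
step 0: x' = x̄ + K·y = [30/119, 88/119]
step 0: P' = (I − K·H)·P̄ = [171/119 -141/119; -141/119 229/119]
step 1: x̄ = F·x = [-58/119, -174/119]
step 1: P̄ = F·P·Fᵀ + Q = [920/119 2046/119; 2046/119 6614/119]
step 1: y = z − H·x̄ = [-351/119]
step 1: S = H·P̄·Hᵀ + R = [11745/119]
step 1: K = P̄·Hᵀ·S⁻¹ = [-2966/11745; -1732/2349]
step 1: x' = x̄ + K·y = [112/435, 62/87]
step 1: P' = (I − K·H)·P̄ = [16876/11745 -2782/2349; -2782/2349 4514/2349]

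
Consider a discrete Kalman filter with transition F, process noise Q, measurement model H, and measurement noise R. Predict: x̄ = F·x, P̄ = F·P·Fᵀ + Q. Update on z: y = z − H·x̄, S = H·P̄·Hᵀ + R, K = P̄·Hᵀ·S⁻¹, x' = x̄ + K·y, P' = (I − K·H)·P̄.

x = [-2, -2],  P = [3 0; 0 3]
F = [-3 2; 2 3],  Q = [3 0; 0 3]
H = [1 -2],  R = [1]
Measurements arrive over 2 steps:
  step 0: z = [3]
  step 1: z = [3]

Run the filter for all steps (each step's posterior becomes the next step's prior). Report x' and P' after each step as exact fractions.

step 0: x' = [-376/211, -514/211], P' = [7098/211 3528/211; 3528/211 1806/211]
step 1: x' = [-2189735/577642, -981679/288821], P' = [2618487/577642 622575/288821; 622575/288821 367443/288821]

step 0: x̄ = F·x = [2, -10]
step 0: P̄ = F·P·Fᵀ + Q = [42 0; 0 42]
step 0: y = z − H·x̄ = [-19]
step 0: S = H·P̄·Hᵀ + R = [211]
step 0: K = P̄·Hᵀ·S⁻¹ = [42/211; -84/211]
step 0: x' = x̄ + K·y = [-376/211, -514/211]
step 0: P' = (I − K·H)·P̄ = [7098/211 3528/211; 3528/211 1806/211]
step 1: x̄ = F·x = [100/211, -2294/211]
step 1: P̄ = F·P·Fᵀ + Q = [29403/211 -49392/211; -49392/211 87615/211]
step 1: y = z − H·x̄ = [-4055/211]
step 1: S = H·P̄·Hᵀ + R = [577642/211]
step 1: K = P̄·Hᵀ·S⁻¹ = [128187/577642; -112311/288821]
step 1: x' = x̄ + K·y = [-2189735/577642, -981679/288821]
step 1: P' = (I − K·H)·P̄ = [2618487/577642 622575/288821; 622575/288821 367443/288821]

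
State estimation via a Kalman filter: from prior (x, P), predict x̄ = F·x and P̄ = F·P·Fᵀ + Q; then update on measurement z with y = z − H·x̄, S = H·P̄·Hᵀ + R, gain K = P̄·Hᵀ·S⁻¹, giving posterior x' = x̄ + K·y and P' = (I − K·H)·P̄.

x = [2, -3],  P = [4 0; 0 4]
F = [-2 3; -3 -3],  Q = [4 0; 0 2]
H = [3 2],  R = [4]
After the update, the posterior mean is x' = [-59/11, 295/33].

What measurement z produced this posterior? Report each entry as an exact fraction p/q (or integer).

x̄ = F·x = [-13, 3]
P̄ = F·P·Fᵀ + Q = [56 -12; -12 74]
S = H·P̄·Hᵀ + R = [660]
K = P̄·Hᵀ·S⁻¹ = [12/55; 28/165]
x' − x̄ = [84/11, 196/33] = K·y
y = (KᵀK)⁻¹·Kᵀ·(x' − x̄) = [35]
z = y + H·x̄ = [35] + [-33] = [2]

z = [2]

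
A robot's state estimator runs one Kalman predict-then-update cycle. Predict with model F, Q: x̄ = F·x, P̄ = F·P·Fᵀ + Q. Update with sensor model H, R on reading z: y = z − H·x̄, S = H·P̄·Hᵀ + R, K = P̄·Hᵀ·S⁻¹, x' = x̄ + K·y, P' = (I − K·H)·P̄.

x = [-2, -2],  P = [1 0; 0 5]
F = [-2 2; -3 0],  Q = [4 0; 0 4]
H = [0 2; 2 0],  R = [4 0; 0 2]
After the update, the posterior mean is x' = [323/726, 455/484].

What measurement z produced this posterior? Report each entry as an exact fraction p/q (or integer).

x̄ = F·x = [0, 6]
P̄ = F·P·Fᵀ + Q = [28 6; 6 13]
S = H·P̄·Hᵀ + R = [56 24; 24 114]
K = P̄·Hᵀ·S⁻¹ = [1/242 178/363; 223/484 1/121]
x' − x̄ = [323/726, -2449/484] = K·y
y = (KᵀK)⁻¹·Kᵀ·(x' − x̄) = [-11, 1]
z = y + H·x̄ = [-11, 1] + [12, 0] = [1, 1]

z = [1, 1]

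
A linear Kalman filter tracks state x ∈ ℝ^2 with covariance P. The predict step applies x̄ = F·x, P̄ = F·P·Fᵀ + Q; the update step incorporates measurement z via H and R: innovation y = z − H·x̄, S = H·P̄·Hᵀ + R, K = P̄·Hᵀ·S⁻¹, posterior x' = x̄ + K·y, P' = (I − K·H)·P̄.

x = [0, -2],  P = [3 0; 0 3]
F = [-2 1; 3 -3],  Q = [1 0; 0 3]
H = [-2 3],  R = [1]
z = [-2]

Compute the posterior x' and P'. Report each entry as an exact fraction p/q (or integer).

x̄ = F·x = [-2, 6]
P̄ = F·P·Fᵀ + Q = [16 -27; -27 57]
y = z − H·x̄ = [-24]
S = H·P̄·Hᵀ + R = [902]
K = P̄·Hᵀ·S⁻¹ = [-113/902; 225/902]
x' = x̄ + K·y = [454/451, 6/451]
P' = (I − K·H)·P̄ = [1663/902 1071/902; 1071/902 789/902]

x' = [454/451, 6/451]
P' = [1663/902 1071/902; 1071/902 789/902]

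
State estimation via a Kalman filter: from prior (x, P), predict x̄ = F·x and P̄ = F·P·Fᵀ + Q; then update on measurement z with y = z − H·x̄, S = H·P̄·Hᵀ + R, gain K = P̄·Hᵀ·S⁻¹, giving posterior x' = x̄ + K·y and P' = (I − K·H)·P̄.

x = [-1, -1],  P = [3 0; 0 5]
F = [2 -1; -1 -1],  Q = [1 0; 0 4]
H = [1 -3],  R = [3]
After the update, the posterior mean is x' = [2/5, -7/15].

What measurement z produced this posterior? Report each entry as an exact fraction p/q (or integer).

z = [2]

x̄ = F·x = [-1, 2]
P̄ = F·P·Fᵀ + Q = [18 -1; -1 12]
S = H·P̄·Hᵀ + R = [135]
K = P̄·Hᵀ·S⁻¹ = [7/45; -37/135]
x' − x̄ = [7/5, -37/15] = K·y
y = (KᵀK)⁻¹·Kᵀ·(x' − x̄) = [9]
z = y + H·x̄ = [9] + [-7] = [2]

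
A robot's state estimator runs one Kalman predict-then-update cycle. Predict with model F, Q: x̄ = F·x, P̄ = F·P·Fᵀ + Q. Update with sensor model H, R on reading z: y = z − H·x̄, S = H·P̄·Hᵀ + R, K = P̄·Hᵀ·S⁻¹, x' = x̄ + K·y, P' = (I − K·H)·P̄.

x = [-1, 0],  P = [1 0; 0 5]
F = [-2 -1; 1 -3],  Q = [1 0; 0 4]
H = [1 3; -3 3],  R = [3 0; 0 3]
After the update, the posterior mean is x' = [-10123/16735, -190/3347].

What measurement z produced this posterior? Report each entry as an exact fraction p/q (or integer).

x̄ = F·x = [2, -1]
P̄ = F·P·Fᵀ + Q = [10 13; 13 50]
S = H·P̄·Hᵀ + R = [541 342; 342 309]
K = P̄·Hᵀ·S⁻¹ = [4021/16735 -3963/16735; 827/3347 287/3347]
x' − x̄ = [-43593/16735, 3157/3347] = K·y
y = (KᵀK)⁻¹·Kᵀ·(x' − x̄) = [0, 11]
z = y + H·x̄ = [0, 11] + [-1, -9] = [-1, 2]

z = [-1, 2]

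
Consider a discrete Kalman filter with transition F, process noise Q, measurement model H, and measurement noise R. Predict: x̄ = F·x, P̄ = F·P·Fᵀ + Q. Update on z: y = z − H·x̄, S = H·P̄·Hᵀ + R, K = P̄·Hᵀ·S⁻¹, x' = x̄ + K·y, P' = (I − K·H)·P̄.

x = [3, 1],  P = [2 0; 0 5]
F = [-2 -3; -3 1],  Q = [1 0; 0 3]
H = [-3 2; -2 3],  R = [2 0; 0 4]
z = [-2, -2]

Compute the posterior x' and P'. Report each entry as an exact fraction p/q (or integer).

x̄ = F·x = [-9, -8]
P̄ = F·P·Fᵀ + Q = [54 -3; -3 26]
y = z − H·x̄ = [-13, 4]
S = H·P̄·Hᵀ + R = [628 519; 519 490]
K = P̄·Hᵀ·S⁻¹ = [-21597/38359 13716/38359; -154/431 237/431]
x' = x̄ + K·y = [-9606/38359, -498/431]
P' = (I − K·H)·P̄ = [47862/38359 564/431; 564/431 692/431]

x' = [-9606/38359, -498/431]
P' = [47862/38359 564/431; 564/431 692/431]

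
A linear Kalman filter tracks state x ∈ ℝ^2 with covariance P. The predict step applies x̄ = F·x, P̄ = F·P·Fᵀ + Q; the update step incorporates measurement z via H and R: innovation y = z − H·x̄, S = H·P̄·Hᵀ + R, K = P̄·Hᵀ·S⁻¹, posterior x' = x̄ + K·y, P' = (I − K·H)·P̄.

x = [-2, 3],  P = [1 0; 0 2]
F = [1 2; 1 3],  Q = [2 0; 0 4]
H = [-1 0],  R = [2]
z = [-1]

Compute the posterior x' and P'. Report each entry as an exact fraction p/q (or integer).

x' = [19/13, 4]
P' = [22/13 2; 2 10]

x̄ = F·x = [4, 7]
P̄ = F·P·Fᵀ + Q = [11 13; 13 23]
y = z − H·x̄ = [3]
S = H·P̄·Hᵀ + R = [13]
K = P̄·Hᵀ·S⁻¹ = [-11/13; -1]
x' = x̄ + K·y = [19/13, 4]
P' = (I − K·H)·P̄ = [22/13 2; 2 10]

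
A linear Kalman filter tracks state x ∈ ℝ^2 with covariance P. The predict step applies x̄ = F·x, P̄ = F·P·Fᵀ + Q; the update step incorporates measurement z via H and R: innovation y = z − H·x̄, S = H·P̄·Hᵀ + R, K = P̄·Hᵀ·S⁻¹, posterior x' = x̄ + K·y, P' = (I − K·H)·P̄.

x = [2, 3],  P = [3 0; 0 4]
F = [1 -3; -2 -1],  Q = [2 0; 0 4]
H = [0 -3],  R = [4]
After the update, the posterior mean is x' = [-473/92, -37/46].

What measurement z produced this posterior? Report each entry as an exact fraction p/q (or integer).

x̄ = F·x = [-7, -7]
P̄ = F·P·Fᵀ + Q = [41 6; 6 20]
S = H·P̄·Hᵀ + R = [184]
K = P̄·Hᵀ·S⁻¹ = [-9/92; -15/46]
x' − x̄ = [171/92, 285/46] = K·y
y = (KᵀK)⁻¹·Kᵀ·(x' − x̄) = [-19]
z = y + H·x̄ = [-19] + [21] = [2]

z = [2]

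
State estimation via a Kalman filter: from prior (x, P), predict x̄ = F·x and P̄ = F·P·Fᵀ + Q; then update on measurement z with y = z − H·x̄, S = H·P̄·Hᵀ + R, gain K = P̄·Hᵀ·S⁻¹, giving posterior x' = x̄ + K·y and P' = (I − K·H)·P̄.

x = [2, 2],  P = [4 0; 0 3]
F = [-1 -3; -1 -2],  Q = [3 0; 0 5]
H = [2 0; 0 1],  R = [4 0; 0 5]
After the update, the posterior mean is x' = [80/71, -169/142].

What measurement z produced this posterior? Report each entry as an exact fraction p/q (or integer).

x̄ = F·x = [-8, -6]
P̄ = F·P·Fᵀ + Q = [34 22; 22 21]
S = H·P̄·Hᵀ + R = [140 44; 44 26]
K = P̄·Hᵀ·S⁻¹ = [100/213 11/213; 55/426 251/426]
x' − x̄ = [648/71, 683/142] = K·y
y = (KᵀK)⁻¹·Kᵀ·(x' − x̄) = [19, 4]
z = y + H·x̄ = [19, 4] + [-16, -6] = [3, -2]

z = [3, -2]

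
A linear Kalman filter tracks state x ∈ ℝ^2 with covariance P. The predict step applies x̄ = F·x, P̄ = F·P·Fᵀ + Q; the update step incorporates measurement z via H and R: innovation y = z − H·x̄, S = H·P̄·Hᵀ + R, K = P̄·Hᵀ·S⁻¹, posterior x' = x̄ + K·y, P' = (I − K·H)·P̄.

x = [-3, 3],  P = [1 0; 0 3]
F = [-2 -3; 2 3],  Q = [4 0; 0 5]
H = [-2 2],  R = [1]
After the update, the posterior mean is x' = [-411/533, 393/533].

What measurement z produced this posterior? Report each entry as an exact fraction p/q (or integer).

x̄ = F·x = [-3, 3]
P̄ = F·P·Fᵀ + Q = [35 -31; -31 36]
S = H·P̄·Hᵀ + R = [533]
K = P̄·Hᵀ·S⁻¹ = [-132/533; 134/533]
x' − x̄ = [1188/533, -1206/533] = K·y
y = (KᵀK)⁻¹·Kᵀ·(x' − x̄) = [-9]
z = y + H·x̄ = [-9] + [12] = [3]

z = [3]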